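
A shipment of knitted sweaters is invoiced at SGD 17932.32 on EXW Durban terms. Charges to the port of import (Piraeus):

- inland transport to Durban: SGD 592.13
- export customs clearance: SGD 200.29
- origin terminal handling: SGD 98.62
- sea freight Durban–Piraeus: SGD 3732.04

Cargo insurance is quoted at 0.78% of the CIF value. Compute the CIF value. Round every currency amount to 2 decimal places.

Let C be the CIF value. C = EXW price + pre-shipment costs + freight + 0.78% × C
C − 0.78% × C = 17932.32 + 592.13 + 200.29 + 98.62 + 3732.04
0.9922 × C = 22555.40
C = 22555.40 / 0.9922 = 22732.72
Insurance premium = 0.78% × 22732.72 = 177.32

CIF value: SGD 22732.72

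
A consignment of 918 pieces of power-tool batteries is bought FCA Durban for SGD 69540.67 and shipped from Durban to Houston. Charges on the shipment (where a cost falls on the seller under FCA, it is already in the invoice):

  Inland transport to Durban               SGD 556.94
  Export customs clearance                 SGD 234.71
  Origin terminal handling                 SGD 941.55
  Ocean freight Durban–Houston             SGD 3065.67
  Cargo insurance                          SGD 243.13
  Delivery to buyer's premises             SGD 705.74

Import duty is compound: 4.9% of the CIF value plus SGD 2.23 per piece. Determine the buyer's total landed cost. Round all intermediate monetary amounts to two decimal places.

FCA: the seller delivers export-cleared goods to the carrier; the buyer bears costs from that point.
Already in the invoice (seller's account under FCA): inland to port, export clearance — exclude.
CIF value = FCA price + origin terminal + freight + insurance = 69540.67 + 941.55 + 3065.67 + 243.13 = 73791.02
Ad valorem component: 73791.02 × 4.9% = 3615.76
Specific component: 918 × 2.23 = 2047.14
Import duty = 3615.76 + 2047.14 = 5662.90
Buyer bears: origin terminal 941.55 + freight 3065.67 + insurance 243.13 + delivery 705.74 + duty 5662.90 = 10618.99
Landed cost = invoice 69540.67 + 10618.99 = 80159.66

Total landed cost: SGD 80159.66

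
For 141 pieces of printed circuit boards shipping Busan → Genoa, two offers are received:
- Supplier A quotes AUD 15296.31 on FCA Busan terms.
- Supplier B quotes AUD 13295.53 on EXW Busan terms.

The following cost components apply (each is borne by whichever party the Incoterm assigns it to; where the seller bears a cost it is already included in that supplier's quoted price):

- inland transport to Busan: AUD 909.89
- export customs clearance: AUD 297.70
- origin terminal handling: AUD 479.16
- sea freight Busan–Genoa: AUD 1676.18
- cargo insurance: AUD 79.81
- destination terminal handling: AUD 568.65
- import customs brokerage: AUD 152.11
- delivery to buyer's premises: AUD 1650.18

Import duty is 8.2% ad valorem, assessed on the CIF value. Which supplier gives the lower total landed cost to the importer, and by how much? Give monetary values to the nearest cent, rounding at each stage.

Supplier A (FCA):
CIF value = FCA price + origin terminal + freight + insurance = 15296.31 + 479.16 + 1676.18 + 79.81 = 17531.46
Import duty = 17531.46 × 8.2% = 1437.58
Buyer bears (A): 479.16 + 1676.18 + 79.81 + 568.65 + 152.11 + 1650.18 = 4606.09
Landed cost (A) = invoice 15296.31 + 4606.09 + duty 1437.58 = 21339.98
Supplier B (EXW):
CIF value = EXW price + inland to port + export clearance + origin terminal + freight + insurance = 13295.53 + 909.89 + 297.70 + 479.16 + 1676.18 + 79.81 = 16738.27
Import duty = 16738.27 × 8.2% = 1372.54
Buyer bears (B): 909.89 + 297.70 + 479.16 + 1676.18 + 79.81 + 568.65 + 152.11 + 1650.18 = 5813.68
Landed cost (B) = invoice 13295.53 + 5813.68 + duty 1372.54 = 20481.75
Difference = |21339.98 − 20481.75| = 858.23

Supplier B is cheaper by AUD 858.23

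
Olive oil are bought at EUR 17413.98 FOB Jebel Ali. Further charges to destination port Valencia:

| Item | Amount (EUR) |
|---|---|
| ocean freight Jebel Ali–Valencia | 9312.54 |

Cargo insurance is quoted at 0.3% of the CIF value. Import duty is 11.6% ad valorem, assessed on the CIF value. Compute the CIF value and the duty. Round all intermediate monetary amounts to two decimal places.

CIF value: EUR 26806.94; import duty: EUR 3109.61

Let C be the CIF value. C = FOB price + freight + 0.3% × C
C − 0.3% × C = 17413.98 + 9312.54
0.997 × C = 26726.52
C = 26726.52 / 0.997 = 26806.94
Insurance premium = 0.3% × 26806.94 = 80.42
Import duty = 26806.94 × 11.6% = 3109.61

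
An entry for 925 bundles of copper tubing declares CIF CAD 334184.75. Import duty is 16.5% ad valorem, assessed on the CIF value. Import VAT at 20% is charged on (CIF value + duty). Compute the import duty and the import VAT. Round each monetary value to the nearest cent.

Import duty: CAD 55140.48; import VAT: CAD 77865.05

Import duty = 334184.75 × 16.5% = 55140.48
VAT base = CIF + duty = 334184.75 + 55140.48 = 389325.23
Import VAT = 389325.23 × 20% = 77865.05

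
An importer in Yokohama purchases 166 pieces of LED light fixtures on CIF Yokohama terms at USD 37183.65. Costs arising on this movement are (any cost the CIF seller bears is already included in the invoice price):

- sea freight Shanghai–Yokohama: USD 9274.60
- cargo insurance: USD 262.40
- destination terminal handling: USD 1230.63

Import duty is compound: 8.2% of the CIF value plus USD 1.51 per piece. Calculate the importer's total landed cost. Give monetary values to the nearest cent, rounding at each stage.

Total landed cost: USD 41714.00

CIF: the seller pays costs through ocean freight and marine insurance to the destination port.
Already in the invoice (seller's account under CIF): freight, insurance — exclude.
The CIF price already equals the CIF value: 37183.65
Ad valorem component: 37183.65 × 8.2% = 3049.06
Specific component: 166 × 1.51 = 250.66
Import duty = 3049.06 + 250.66 = 3299.72
Buyer bears: destination terminal 1230.63 + duty 3299.72 = 4530.35
Landed cost = invoice 37183.65 + 4530.35 = 41714.00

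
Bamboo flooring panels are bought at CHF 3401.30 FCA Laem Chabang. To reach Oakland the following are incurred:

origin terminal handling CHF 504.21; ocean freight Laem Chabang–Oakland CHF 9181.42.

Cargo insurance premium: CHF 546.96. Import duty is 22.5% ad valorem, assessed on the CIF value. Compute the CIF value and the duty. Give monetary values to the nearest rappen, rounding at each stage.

CIF value: CHF 13633.89; import duty: CHF 3067.63

CIF = FCA price + pre-shipment costs + freight + insurance
CIF = 3401.30 + 504.21 + 9181.42 + 546.96 = 13633.89
Import duty = 13633.89 × 22.5% = 3067.63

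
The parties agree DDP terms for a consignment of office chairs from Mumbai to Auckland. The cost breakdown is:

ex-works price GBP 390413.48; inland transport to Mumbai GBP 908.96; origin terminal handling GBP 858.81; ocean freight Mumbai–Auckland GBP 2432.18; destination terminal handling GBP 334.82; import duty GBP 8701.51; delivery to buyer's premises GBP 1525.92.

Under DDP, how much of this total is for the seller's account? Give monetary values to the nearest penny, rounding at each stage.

Seller's account: GBP 405175.68

DDP: the seller bears all costs including import duty.
Seller's account: goods 390413.48 + inland to port 908.96 + origin terminal 858.81 + freight 2432.18 + destination terminal 334.82 + duty 8701.51 + delivery 1525.92 = 405175.68
Buyer's account: 0.00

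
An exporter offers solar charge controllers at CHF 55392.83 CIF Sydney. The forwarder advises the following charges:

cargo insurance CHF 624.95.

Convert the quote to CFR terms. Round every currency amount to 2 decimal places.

CFR price: CHF 54767.88

From CIF to CFR, the seller no longer bears: insurance.
CFR price = 55392.83 − 624.95 = 54767.88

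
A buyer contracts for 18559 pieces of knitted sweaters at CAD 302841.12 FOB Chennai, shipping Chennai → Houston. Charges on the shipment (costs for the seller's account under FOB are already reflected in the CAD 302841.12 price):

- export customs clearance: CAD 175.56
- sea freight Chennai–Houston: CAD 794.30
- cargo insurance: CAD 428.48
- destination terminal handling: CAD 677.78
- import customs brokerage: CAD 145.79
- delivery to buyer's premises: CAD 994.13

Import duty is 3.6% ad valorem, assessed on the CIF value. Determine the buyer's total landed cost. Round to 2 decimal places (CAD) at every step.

Total landed cost: CAD 316827.90

FOB: the seller bears costs until goods are on board at the origin port; the buyer bears freight, insurance and all costs thereafter.
Already in the invoice (seller's account under FOB): export clearance — exclude.
CIF value = FOB price + freight + insurance = 302841.12 + 794.30 + 428.48 = 304063.90
Import duty = 304063.90 × 3.6% = 10946.30
Buyer bears: freight 794.30 + insurance 428.48 + destination terminal 677.78 + brokerage 145.79 + delivery 994.13 + duty 10946.30 = 13986.78
Landed cost = invoice 302841.12 + 13986.78 = 316827.90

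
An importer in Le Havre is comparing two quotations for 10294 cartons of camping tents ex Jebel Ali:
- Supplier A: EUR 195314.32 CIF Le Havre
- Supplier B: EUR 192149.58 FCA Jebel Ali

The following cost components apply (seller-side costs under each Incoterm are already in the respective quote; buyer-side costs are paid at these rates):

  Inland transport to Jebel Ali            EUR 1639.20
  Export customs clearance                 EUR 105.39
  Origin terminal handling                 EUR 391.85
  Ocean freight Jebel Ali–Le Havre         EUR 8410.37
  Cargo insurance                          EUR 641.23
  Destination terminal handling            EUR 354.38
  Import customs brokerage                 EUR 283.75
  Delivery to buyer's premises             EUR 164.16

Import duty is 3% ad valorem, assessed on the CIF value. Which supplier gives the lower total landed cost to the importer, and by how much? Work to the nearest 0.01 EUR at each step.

Supplier A is cheaper by EUR 6467.07

Supplier A (CIF):
The CIF price already equals the CIF value: 195314.32
Import duty = 195314.32 × 3% = 5859.43
Buyer bears (A): 354.38 + 283.75 + 164.16 = 802.29
Landed cost (A) = invoice 195314.32 + 802.29 + duty 5859.43 = 201976.04
Supplier B (FCA):
CIF value = FCA price + origin terminal + freight + insurance = 192149.58 + 391.85 + 8410.37 + 641.23 = 201593.03
Import duty = 201593.03 × 3% = 6047.79
Buyer bears (B): 391.85 + 8410.37 + 641.23 + 354.38 + 283.75 + 164.16 = 10245.74
Landed cost (B) = invoice 192149.58 + 10245.74 + duty 6047.79 = 208443.11
Difference = |201976.04 − 208443.11| = 6467.07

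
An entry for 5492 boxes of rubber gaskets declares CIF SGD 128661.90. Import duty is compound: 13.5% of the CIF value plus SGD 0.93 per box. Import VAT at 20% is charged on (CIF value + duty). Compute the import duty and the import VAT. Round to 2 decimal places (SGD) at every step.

Import duty: SGD 22476.92; import VAT: SGD 30227.76

Ad valorem component: 128661.90 × 13.5% = 17369.36
Specific component: 5492 × 0.93 = 5107.56
Import duty = 17369.36 + 5107.56 = 22476.92
VAT base = CIF + duty = 128661.90 + 22476.92 = 151138.82
Import VAT = 151138.82 × 20% = 30227.76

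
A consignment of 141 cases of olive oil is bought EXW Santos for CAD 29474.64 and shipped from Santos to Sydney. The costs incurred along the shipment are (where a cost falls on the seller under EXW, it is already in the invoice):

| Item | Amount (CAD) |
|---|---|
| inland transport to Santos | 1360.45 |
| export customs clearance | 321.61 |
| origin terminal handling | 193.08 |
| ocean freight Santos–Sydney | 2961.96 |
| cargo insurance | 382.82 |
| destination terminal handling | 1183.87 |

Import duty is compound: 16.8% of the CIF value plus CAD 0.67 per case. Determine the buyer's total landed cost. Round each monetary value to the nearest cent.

EXW: the seller makes goods available at their premises; the buyer bears all onward costs.
CIF value = EXW price + inland to port + export clearance + origin terminal + freight + insurance = 29474.64 + 1360.45 + 321.61 + 193.08 + 2961.96 + 382.82 = 34694.56
Ad valorem component: 34694.56 × 16.8% = 5828.69
Specific component: 141 × 0.67 = 94.47
Import duty = 5828.69 + 94.47 = 5923.16
Buyer bears: inland to port 1360.45 + export clearance 321.61 + origin terminal 193.08 + freight 2961.96 + insurance 382.82 + destination terminal 1183.87 + duty 5923.16 = 12326.95
Landed cost = invoice 29474.64 + 12326.95 = 41801.59

Total landed cost: CAD 41801.59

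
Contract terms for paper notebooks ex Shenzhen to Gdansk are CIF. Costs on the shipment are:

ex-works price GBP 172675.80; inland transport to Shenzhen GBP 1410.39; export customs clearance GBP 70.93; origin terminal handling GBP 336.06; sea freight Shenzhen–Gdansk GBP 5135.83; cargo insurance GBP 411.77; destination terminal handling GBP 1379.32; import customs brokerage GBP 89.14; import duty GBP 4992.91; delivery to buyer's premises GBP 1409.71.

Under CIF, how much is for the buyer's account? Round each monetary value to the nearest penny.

CIF: the seller pays costs through ocean freight and marine insurance to the destination port.
Seller's account: goods 172675.80 + inland to port 1410.39 + export clearance 70.93 + origin terminal 336.06 + freight 5135.83 + insurance 411.77 = 180040.78
Buyer's account: destination terminal 1379.32 + brokerage 89.14 + duty 4992.91 + delivery 1409.71 = 7871.08

Buyer's account: GBP 7871.08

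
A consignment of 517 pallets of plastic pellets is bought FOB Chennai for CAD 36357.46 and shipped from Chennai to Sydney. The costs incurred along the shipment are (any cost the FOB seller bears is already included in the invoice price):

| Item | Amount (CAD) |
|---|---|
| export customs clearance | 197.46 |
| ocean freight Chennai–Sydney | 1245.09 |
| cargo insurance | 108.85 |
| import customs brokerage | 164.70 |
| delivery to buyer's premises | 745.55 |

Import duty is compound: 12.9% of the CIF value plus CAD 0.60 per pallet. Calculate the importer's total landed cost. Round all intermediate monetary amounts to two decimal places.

Total landed cost: CAD 43796.62

FOB: the seller bears costs until goods are on board at the origin port; the buyer bears freight, insurance and all costs thereafter.
Already in the invoice (seller's account under FOB): export clearance — exclude.
CIF value = FOB price + freight + insurance = 36357.46 + 1245.09 + 108.85 = 37711.40
Ad valorem component: 37711.40 × 12.9% = 4864.77
Specific component: 517 × 0.60 = 310.20
Import duty = 4864.77 + 310.20 = 5174.97
Buyer bears: freight 1245.09 + insurance 108.85 + brokerage 164.70 + delivery 745.55 + duty 5174.97 = 7439.16
Landed cost = invoice 36357.46 + 7439.16 = 43796.62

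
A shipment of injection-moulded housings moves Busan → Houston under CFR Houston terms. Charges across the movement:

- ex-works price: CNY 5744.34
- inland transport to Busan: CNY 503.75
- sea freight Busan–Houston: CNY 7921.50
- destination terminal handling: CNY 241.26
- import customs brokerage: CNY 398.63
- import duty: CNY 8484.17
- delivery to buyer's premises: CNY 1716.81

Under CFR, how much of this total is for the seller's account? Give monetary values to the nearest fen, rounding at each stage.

Seller's account: CNY 14169.59

CFR: the seller pays costs through ocean freight to the destination port, but not insurance.
Seller's account: goods 5744.34 + inland to port 503.75 + freight 7921.50 = 14169.59
Buyer's account: destination terminal 241.26 + brokerage 398.63 + duty 8484.17 + delivery 1716.81 = 10840.87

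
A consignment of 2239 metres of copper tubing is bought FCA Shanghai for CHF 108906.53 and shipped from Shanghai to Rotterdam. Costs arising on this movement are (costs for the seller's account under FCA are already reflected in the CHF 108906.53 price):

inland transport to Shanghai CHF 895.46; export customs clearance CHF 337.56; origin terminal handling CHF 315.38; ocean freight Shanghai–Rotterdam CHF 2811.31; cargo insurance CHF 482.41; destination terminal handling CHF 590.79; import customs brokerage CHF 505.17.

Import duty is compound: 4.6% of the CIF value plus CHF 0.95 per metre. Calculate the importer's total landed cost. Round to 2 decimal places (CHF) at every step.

Total landed cost: CHF 120914.36

FCA: the seller delivers export-cleared goods to the carrier; the buyer bears costs from that point.
Already in the invoice (seller's account under FCA): inland to port, export clearance — exclude.
CIF value = FCA price + origin terminal + freight + insurance = 108906.53 + 315.38 + 2811.31 + 482.41 = 112515.63
Ad valorem component: 112515.63 × 4.6% = 5175.72
Specific component: 2239 × 0.95 = 2127.05
Import duty = 5175.72 + 2127.05 = 7302.77
Buyer bears: origin terminal 315.38 + freight 2811.31 + insurance 482.41 + destination terminal 590.79 + brokerage 505.17 + duty 7302.77 = 12007.83
Landed cost = invoice 108906.53 + 12007.83 = 120914.36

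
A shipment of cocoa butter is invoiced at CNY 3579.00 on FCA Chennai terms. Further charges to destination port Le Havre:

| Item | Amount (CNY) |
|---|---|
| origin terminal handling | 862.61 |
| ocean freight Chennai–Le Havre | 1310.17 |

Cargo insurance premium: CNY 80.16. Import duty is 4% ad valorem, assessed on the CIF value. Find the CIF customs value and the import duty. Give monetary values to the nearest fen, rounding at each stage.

CIF value: CNY 5831.94; import duty: CNY 233.28

CIF = FCA price + pre-shipment costs + freight + insurance
CIF = 3579.00 + 862.61 + 1310.17 + 80.16 = 5831.94
Import duty = 5831.94 × 4% = 233.28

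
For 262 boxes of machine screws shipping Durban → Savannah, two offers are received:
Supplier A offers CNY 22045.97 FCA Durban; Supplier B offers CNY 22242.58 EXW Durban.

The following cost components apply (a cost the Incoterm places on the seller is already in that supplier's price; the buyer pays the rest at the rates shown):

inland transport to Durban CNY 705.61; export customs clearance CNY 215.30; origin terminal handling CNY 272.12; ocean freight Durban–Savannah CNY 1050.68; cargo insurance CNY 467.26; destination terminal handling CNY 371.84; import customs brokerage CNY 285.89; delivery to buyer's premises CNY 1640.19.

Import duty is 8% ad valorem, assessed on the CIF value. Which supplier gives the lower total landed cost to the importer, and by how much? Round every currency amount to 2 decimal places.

Supplier A is cheaper by CNY 1206.92

Supplier A (FCA):
CIF value = FCA price + origin terminal + freight + insurance = 22045.97 + 272.12 + 1050.68 + 467.26 = 23836.03
Import duty = 23836.03 × 8% = 1906.88
Buyer bears (A): 272.12 + 1050.68 + 467.26 + 371.84 + 285.89 + 1640.19 = 4087.98
Landed cost (A) = invoice 22045.97 + 4087.98 + duty 1906.88 = 28040.83
Supplier B (EXW):
CIF value = EXW price + inland to port + export clearance + origin terminal + freight + insurance = 22242.58 + 705.61 + 215.30 + 272.12 + 1050.68 + 467.26 = 24953.55
Import duty = 24953.55 × 8% = 1996.28
Buyer bears (B): 705.61 + 215.30 + 272.12 + 1050.68 + 467.26 + 371.84 + 285.89 + 1640.19 = 5008.89
Landed cost (B) = invoice 22242.58 + 5008.89 + duty 1996.28 = 29247.75
Difference = |28040.83 − 29247.75| = 1206.92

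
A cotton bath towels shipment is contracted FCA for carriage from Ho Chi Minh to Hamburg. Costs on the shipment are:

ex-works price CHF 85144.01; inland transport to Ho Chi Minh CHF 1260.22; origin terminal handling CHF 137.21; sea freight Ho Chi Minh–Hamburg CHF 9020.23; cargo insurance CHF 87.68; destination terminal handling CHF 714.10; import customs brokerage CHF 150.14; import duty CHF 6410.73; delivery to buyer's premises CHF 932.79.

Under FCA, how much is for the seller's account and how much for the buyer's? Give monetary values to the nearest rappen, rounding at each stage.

Seller: CHF 86404.23; buyer: CHF 17452.88

FCA: the seller delivers export-cleared goods to the carrier; the buyer bears costs from that point.
Seller's account: goods 85144.01 + inland to port 1260.22 = 86404.23
Buyer's account: origin terminal 137.21 + freight 9020.23 + insurance 87.68 + destination terminal 714.10 + brokerage 150.14 + duty 6410.73 + delivery 932.79 = 17452.88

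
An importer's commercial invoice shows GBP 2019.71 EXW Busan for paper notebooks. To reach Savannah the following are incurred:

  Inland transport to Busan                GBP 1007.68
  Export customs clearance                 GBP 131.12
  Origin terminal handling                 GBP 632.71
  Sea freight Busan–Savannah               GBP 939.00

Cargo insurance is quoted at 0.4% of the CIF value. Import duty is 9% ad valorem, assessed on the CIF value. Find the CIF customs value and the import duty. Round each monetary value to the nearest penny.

Let C be the CIF value. C = EXW price + pre-shipment costs + freight + 0.4% × C
C − 0.4% × C = 2019.71 + 1007.68 + 131.12 + 632.71 + 939.00
0.996 × C = 4730.22
C = 4730.22 / 0.996 = 4749.22
Insurance premium = 0.4% × 4749.22 = 19.00
Import duty = 4749.22 × 9% = 427.43

CIF value: GBP 4749.22; import duty: GBP 427.43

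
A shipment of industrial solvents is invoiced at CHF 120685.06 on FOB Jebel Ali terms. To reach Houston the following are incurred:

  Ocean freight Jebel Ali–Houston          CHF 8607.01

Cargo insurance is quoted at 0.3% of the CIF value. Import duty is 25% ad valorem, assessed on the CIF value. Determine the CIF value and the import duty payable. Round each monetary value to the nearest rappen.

CIF value: CHF 129681.11; import duty: CHF 32420.28

Let C be the CIF value. C = FOB price + freight + 0.3% × C
C − 0.3% × C = 120685.06 + 8607.01
0.997 × C = 129292.07
C = 129292.07 / 0.997 = 129681.11
Insurance premium = 0.3% × 129681.11 = 389.04
Import duty = 129681.11 × 25% = 32420.28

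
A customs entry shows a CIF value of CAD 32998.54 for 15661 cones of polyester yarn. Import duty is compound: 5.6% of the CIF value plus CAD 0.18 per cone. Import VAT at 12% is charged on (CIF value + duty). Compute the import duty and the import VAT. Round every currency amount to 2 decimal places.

Ad valorem component: 32998.54 × 5.6% = 1847.92
Specific component: 15661 × 0.18 = 2818.98
Import duty = 1847.92 + 2818.98 = 4666.90
VAT base = CIF + duty = 32998.54 + 4666.90 = 37665.44
Import VAT = 37665.44 × 12% = 4519.85

Import duty: CAD 4666.90; import VAT: CAD 4519.85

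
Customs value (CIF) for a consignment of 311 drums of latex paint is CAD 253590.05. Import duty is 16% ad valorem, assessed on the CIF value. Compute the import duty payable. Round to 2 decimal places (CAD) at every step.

Import duty: CAD 40574.41

Import duty = 253590.05 × 16% = 40574.41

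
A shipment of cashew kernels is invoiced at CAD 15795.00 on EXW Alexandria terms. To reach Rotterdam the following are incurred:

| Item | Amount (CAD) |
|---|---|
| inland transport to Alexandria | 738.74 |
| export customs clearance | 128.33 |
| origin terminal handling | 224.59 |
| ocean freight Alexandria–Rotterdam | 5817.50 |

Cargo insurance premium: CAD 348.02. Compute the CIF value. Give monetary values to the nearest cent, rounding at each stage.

CIF value: CAD 23052.18

CIF = EXW price + pre-shipment costs + freight + insurance
CIF = 15795.00 + 738.74 + 128.33 + 224.59 + 5817.50 + 348.02 = 23052.18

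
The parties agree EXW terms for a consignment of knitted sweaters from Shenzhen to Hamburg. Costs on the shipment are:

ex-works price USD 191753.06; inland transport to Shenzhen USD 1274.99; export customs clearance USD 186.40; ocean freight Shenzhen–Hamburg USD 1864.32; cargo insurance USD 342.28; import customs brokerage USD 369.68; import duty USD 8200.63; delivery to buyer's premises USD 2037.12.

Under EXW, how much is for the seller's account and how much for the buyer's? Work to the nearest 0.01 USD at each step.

EXW: the seller makes goods available at their premises; the buyer bears all onward costs.
Seller's account: goods 191753.06 = 191753.06
Buyer's account: inland to port 1274.99 + export clearance 186.40 + freight 1864.32 + insurance 342.28 + brokerage 369.68 + duty 8200.63 + delivery 2037.12 = 14275.42

Seller: USD 191753.06; buyer: USD 14275.42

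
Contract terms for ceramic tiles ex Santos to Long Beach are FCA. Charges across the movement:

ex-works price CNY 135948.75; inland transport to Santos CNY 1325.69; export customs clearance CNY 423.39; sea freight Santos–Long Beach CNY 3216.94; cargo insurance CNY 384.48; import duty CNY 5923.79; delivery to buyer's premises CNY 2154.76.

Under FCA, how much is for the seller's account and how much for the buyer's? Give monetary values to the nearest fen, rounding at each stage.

Seller: CNY 137697.83; buyer: CNY 11679.97

FCA: the seller delivers export-cleared goods to the carrier; the buyer bears costs from that point.
Seller's account: goods 135948.75 + inland to port 1325.69 + export clearance 423.39 = 137697.83
Buyer's account: freight 3216.94 + insurance 384.48 + duty 5923.79 + delivery 2154.76 = 11679.97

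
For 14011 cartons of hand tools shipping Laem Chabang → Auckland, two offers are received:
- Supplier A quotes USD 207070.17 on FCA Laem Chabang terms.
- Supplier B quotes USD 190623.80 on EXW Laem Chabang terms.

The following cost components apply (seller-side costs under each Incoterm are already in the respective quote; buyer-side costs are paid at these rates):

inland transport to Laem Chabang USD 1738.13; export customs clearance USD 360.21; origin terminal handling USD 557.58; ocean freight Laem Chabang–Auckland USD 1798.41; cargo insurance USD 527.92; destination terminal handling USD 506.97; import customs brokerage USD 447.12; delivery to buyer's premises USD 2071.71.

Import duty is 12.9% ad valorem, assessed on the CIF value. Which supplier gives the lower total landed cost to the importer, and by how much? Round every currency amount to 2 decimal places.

Supplier B is cheaper by USD 16198.93

Supplier A (FCA):
CIF value = FCA price + origin terminal + freight + insurance = 207070.17 + 557.58 + 1798.41 + 527.92 = 209954.08
Import duty = 209954.08 × 12.9% = 27084.08
Buyer bears (A): 557.58 + 1798.41 + 527.92 + 506.97 + 447.12 + 2071.71 = 5909.71
Landed cost (A) = invoice 207070.17 + 5909.71 + duty 27084.08 = 240063.96
Supplier B (EXW):
CIF value = EXW price + inland to port + export clearance + origin terminal + freight + insurance = 190623.80 + 1738.13 + 360.21 + 557.58 + 1798.41 + 527.92 = 195606.05
Import duty = 195606.05 × 12.9% = 25233.18
Buyer bears (B): 1738.13 + 360.21 + 557.58 + 1798.41 + 527.92 + 506.97 + 447.12 + 2071.71 = 8008.05
Landed cost (B) = invoice 190623.80 + 8008.05 + duty 25233.18 = 223865.03
Difference = |240063.96 − 223865.03| = 16198.93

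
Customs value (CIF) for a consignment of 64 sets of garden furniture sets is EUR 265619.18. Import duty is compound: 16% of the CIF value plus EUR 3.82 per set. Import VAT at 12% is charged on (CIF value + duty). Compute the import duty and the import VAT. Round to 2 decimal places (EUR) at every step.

Import duty: EUR 42743.55; import VAT: EUR 37003.53

Ad valorem component: 265619.18 × 16% = 42499.07
Specific component: 64 × 3.82 = 244.48
Import duty = 42499.07 + 244.48 = 42743.55
VAT base = CIF + duty = 265619.18 + 42743.55 = 308362.73
Import VAT = 308362.73 × 12% = 37003.53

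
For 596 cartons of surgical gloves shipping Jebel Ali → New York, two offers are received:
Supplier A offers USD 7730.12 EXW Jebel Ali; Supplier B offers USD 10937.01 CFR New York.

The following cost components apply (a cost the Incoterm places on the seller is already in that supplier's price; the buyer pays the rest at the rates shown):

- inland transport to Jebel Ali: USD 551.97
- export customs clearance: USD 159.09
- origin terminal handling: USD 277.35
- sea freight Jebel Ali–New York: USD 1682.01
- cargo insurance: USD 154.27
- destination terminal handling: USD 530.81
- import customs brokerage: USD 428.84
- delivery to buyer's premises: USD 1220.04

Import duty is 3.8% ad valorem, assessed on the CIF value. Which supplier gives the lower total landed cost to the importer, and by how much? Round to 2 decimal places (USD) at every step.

Supplier A (EXW):
CIF value = EXW price + inland to port + export clearance + origin terminal + freight + insurance = 7730.12 + 551.97 + 159.09 + 277.35 + 1682.01 + 154.27 = 10554.81
Import duty = 10554.81 × 3.8% = 401.08
Buyer bears (A): 551.97 + 159.09 + 277.35 + 1682.01 + 154.27 + 530.81 + 428.84 + 1220.04 = 5004.38
Landed cost (A) = invoice 7730.12 + 5004.38 + duty 401.08 = 13135.58
Supplier B (CFR):
CIF value = CFR price + insurance = 10937.01 + 154.27 = 11091.28
Import duty = 11091.28 × 3.8% = 421.47
Buyer bears (B): 154.27 + 530.81 + 428.84 + 1220.04 = 2333.96
Landed cost (B) = invoice 10937.01 + 2333.96 + duty 421.47 = 13692.44
Difference = |13135.58 − 13692.44| = 556.86

Supplier A is cheaper by USD 556.86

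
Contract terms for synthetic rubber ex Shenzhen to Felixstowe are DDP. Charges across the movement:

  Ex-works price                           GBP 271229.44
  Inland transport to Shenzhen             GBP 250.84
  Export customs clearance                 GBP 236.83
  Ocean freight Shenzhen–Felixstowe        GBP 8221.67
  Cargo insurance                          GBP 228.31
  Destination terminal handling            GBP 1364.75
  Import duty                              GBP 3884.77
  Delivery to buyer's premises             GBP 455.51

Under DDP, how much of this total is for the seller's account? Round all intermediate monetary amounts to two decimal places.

Seller's account: GBP 285872.12

DDP: the seller bears all costs including import duty.
Seller's account: goods 271229.44 + inland to port 250.84 + export clearance 236.83 + freight 8221.67 + insurance 228.31 + destination terminal 1364.75 + duty 3884.77 + delivery 455.51 = 285872.12
Buyer's account: 0.00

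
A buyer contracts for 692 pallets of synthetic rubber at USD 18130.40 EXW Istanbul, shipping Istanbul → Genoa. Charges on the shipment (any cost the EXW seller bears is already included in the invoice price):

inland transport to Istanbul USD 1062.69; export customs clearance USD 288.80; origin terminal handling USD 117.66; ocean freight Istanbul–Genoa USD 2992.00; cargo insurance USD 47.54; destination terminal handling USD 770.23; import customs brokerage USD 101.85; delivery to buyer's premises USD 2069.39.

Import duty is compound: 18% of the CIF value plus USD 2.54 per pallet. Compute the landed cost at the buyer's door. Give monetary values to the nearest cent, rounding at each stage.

EXW: the seller makes goods available at their premises; the buyer bears all onward costs.
CIF value = EXW price + inland to port + export clearance + origin terminal + freight + insurance = 18130.40 + 1062.69 + 288.80 + 117.66 + 2992.00 + 47.54 = 22639.09
Ad valorem component: 22639.09 × 18% = 4075.04
Specific component: 692 × 2.54 = 1757.68
Import duty = 4075.04 + 1757.68 = 5832.72
Buyer bears: inland to port 1062.69 + export clearance 288.80 + origin terminal 117.66 + freight 2992.00 + insurance 47.54 + destination terminal 770.23 + brokerage 101.85 + delivery 2069.39 + duty 5832.72 = 13282.88
Landed cost = invoice 18130.40 + 13282.88 = 31413.28

Total landed cost: USD 31413.28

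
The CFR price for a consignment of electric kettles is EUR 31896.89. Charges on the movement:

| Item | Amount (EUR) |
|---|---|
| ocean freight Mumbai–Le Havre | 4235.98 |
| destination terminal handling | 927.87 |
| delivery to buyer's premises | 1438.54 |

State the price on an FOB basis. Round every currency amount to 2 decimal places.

FOB price: EUR 27660.91

Not relevant to the conversion: delivery, destination terminal — on the buyer under both terms; not part of either seller's price.
From CFR to FOB, the seller no longer bears: freight.
FOB price = 31896.89 − 4235.98 = 27660.91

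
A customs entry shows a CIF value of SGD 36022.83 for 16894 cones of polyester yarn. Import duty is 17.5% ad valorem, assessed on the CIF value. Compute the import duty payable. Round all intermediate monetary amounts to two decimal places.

Import duty = 36022.83 × 17.5% = 6304.00

Import duty: SGD 6304.00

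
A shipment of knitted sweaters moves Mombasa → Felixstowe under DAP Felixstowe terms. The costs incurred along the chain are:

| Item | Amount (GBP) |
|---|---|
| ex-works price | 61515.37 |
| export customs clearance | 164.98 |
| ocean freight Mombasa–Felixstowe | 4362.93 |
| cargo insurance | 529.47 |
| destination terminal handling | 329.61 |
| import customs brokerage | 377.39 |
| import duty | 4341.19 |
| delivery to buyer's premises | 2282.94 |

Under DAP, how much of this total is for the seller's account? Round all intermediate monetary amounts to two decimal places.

DAP: the seller bears all costs to the named destination except import duty and clearance.
Seller's account: goods 61515.37 + export clearance 164.98 + freight 4362.93 + insurance 529.47 + destination terminal 329.61 + delivery 2282.94 = 69185.30
Buyer's account: brokerage 377.39 + duty 4341.19 = 4718.58

Seller's account: GBP 69185.30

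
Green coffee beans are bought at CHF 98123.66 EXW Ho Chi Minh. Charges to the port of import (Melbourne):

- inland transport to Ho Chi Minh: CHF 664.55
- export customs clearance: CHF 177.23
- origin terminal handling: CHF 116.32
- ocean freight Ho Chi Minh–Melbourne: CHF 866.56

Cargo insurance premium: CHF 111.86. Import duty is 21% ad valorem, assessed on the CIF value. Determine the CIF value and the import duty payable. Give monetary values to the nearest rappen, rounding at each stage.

CIF value: CHF 100060.18; import duty: CHF 21012.64

CIF = EXW price + pre-shipment costs + freight + insurance
CIF = 98123.66 + 664.55 + 177.23 + 116.32 + 866.56 + 111.86 = 100060.18
Import duty = 100060.18 × 21% = 21012.64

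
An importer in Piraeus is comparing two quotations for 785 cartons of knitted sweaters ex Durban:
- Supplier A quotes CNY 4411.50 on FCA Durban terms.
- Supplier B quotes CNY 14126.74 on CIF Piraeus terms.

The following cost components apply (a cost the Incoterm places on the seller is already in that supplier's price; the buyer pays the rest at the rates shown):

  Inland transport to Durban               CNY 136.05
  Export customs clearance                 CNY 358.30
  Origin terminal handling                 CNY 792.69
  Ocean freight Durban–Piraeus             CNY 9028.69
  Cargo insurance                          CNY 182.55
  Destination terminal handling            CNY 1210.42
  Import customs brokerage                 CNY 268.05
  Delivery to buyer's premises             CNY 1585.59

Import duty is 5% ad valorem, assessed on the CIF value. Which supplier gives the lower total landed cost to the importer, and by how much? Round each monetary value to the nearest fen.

Supplier A (FCA):
CIF value = FCA price + origin terminal + freight + insurance = 4411.50 + 792.69 + 9028.69 + 182.55 = 14415.43
Import duty = 14415.43 × 5% = 720.77
Buyer bears (A): 792.69 + 9028.69 + 182.55 + 1210.42 + 268.05 + 1585.59 = 13067.99
Landed cost (A) = invoice 4411.50 + 13067.99 + duty 720.77 = 18200.26
Supplier B (CIF):
The CIF price already equals the CIF value: 14126.74
Import duty = 14126.74 × 5% = 706.34
Buyer bears (B): 1210.42 + 268.05 + 1585.59 = 3064.06
Landed cost (B) = invoice 14126.74 + 3064.06 + duty 706.34 = 17897.14
Difference = |18200.26 − 17897.14| = 303.12

Supplier B is cheaper by CNY 303.12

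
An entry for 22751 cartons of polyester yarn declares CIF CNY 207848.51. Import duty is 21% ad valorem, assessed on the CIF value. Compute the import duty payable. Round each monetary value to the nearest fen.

Import duty = 207848.51 × 21% = 43648.19

Import duty: CNY 43648.19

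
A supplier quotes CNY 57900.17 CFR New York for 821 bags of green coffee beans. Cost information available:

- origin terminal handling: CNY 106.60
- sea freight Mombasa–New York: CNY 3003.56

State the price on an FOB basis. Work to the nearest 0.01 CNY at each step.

Not relevant to the conversion: origin terminal — on the seller under both CFR and FOB; already in the CFR price and stays in the FOB price.
From CFR to FOB, the seller no longer bears: freight.
FOB price = 57900.17 − 3003.56 = 54896.61

FOB price: CNY 54896.61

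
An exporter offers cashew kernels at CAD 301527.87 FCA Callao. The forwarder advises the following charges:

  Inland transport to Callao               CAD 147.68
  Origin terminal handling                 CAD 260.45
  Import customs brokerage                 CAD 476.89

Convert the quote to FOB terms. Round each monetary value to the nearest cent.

FOB price: CAD 301788.32

Not relevant to the conversion: inland to port — on the seller under both FCA and FOB; already in the FCA price and stays in the FOB price. brokerage — on the buyer under both terms; not part of either seller's price.
From FCA to FOB, the seller additionally bears: origin terminal.
FOB price = 301527.87 + 260.45 = 301788.32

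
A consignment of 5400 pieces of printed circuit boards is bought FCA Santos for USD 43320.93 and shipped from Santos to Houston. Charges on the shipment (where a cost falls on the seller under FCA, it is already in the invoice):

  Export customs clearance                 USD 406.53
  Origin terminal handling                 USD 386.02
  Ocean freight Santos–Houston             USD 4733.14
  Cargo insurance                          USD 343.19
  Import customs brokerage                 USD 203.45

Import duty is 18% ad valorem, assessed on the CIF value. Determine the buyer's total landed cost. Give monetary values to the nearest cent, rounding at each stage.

FCA: the seller delivers export-cleared goods to the carrier; the buyer bears costs from that point.
Already in the invoice (seller's account under FCA): export clearance — exclude.
CIF value = FCA price + origin terminal + freight + insurance = 43320.93 + 386.02 + 4733.14 + 343.19 = 48783.28
Import duty = 48783.28 × 18% = 8780.99
Buyer bears: origin terminal 386.02 + freight 4733.14 + insurance 343.19 + brokerage 203.45 + duty 8780.99 = 14446.79
Landed cost = invoice 43320.93 + 14446.79 = 57767.72

Total landed cost: USD 57767.72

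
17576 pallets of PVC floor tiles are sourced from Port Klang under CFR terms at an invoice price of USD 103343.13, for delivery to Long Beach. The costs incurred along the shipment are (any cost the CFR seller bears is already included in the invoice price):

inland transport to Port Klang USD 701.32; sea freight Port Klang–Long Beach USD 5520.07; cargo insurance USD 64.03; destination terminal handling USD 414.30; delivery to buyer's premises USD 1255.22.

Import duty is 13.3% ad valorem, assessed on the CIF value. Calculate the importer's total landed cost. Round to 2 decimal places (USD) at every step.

CFR: the seller pays costs through ocean freight to the destination port, but not insurance.
Already in the invoice (seller's account under CFR): inland to port, freight — exclude.
CIF value = CFR price + insurance = 103343.13 + 64.03 = 103407.16
Import duty = 103407.16 × 13.3% = 13753.15
Buyer bears: insurance 64.03 + destination terminal 414.30 + delivery 1255.22 + duty 13753.15 = 15486.70
Landed cost = invoice 103343.13 + 15486.70 = 118829.83

Total landed cost: USD 118829.83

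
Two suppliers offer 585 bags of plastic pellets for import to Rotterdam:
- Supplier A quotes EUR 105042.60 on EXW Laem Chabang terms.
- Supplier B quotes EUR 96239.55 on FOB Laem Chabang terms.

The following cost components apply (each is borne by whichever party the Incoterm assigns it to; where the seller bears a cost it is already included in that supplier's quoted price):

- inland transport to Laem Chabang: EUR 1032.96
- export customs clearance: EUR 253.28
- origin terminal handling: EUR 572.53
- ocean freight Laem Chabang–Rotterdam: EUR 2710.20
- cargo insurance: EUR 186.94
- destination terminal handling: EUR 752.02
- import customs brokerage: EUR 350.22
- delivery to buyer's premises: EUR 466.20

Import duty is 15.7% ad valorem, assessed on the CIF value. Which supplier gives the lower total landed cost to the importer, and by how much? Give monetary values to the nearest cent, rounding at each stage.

Supplier A (EXW):
CIF value = EXW price + inland to port + export clearance + origin terminal + freight + insurance = 105042.60 + 1032.96 + 253.28 + 572.53 + 2710.20 + 186.94 = 109798.51
Import duty = 109798.51 × 15.7% = 17238.37
Buyer bears (A): 1032.96 + 253.28 + 572.53 + 2710.20 + 186.94 + 752.02 + 350.22 + 466.20 = 6324.35
Landed cost (A) = invoice 105042.60 + 6324.35 + duty 17238.37 = 128605.32
Supplier B (FOB):
CIF value = FOB price + freight + insurance = 96239.55 + 2710.20 + 186.94 = 99136.69
Import duty = 99136.69 × 15.7% = 15564.46
Buyer bears (B): 2710.20 + 186.94 + 752.02 + 350.22 + 466.20 = 4465.58
Landed cost (B) = invoice 96239.55 + 4465.58 + duty 15564.46 = 116269.59
Difference = |128605.32 − 116269.59| = 12335.73

Supplier B is cheaper by EUR 12335.73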